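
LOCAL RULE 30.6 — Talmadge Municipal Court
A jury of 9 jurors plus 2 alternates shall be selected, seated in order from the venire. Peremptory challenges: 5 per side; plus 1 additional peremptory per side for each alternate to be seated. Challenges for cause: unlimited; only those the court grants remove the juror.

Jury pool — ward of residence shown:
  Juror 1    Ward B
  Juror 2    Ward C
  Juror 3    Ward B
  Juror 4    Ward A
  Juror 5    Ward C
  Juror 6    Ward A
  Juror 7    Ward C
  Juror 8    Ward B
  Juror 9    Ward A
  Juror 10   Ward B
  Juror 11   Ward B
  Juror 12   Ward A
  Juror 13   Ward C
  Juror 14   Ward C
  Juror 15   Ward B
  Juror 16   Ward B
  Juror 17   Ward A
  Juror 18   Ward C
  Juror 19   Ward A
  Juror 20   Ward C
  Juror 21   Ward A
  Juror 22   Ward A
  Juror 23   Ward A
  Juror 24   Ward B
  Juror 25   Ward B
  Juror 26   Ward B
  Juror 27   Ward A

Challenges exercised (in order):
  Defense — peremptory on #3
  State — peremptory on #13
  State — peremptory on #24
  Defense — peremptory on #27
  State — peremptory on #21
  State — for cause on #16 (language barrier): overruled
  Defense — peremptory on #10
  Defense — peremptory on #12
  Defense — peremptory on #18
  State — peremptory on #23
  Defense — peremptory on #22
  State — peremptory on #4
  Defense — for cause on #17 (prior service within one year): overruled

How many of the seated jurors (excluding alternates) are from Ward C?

Removed: #3, #4, #10, #12, #13, #18, #21, #22, #23, #24, #27.
Seated jurors 1–9: #1, #2, #5, #6, #7, #8, #9, #11, #14 (alternates #15, #16 not counted).
Of those, in Ward C: #2, #5, #7, #14 → 4.

4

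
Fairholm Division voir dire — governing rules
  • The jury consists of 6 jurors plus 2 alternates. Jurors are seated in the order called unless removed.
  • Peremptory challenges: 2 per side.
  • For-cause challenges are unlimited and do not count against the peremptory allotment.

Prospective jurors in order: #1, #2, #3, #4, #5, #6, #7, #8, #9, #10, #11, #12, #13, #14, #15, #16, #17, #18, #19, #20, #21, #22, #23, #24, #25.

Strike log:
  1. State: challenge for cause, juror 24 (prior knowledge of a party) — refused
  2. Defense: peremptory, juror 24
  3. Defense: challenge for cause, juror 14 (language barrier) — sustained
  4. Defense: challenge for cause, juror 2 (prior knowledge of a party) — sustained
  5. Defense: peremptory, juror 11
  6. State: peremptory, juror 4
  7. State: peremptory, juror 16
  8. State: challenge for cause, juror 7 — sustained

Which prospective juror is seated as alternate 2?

12

Removed: #2, #4, #7, #11, #14, #16, #24.
Seating in order: seats 1–6 → #1, #3, #5, #6, #8, #9; alternates → #10, #12.
So alternate 2 is #12.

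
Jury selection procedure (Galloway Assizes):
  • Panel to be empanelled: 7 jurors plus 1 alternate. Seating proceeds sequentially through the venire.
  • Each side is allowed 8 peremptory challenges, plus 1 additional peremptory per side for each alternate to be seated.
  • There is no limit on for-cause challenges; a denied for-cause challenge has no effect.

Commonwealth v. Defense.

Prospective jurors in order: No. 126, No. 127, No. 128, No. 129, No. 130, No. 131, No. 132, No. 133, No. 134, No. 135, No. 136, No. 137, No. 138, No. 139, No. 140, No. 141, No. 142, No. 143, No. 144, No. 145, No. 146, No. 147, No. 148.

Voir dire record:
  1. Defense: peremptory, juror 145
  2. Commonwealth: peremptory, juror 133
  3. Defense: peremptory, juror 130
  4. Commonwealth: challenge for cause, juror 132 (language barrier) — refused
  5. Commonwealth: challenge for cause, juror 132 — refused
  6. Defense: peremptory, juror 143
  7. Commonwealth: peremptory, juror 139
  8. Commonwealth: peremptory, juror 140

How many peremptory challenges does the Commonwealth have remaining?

6

Commonwealth allotment: 8 base + 1 × 1 alternate = 9.
Commonwealth peremptories used: #133, #139, #140 — 3 (for-cause on #132, #132 don't count).
Remaining: 9 − 3 = 6.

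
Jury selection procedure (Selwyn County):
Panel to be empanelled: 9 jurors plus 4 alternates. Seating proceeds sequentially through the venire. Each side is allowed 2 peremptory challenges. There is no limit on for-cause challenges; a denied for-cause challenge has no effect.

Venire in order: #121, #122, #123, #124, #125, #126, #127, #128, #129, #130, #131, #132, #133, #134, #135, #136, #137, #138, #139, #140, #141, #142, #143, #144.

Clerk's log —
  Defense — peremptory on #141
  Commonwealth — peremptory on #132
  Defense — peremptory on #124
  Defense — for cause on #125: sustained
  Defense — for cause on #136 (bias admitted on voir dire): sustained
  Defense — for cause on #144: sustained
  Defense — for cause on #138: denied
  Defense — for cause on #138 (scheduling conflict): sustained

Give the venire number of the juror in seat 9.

131

Removed: #124, #125, #132, #136, #138, #141, #144.
Filling seats in venire order through position 9: #121, #122, #123, #126, #127, #128, #129, #130, #131.
So seat 9 is #131.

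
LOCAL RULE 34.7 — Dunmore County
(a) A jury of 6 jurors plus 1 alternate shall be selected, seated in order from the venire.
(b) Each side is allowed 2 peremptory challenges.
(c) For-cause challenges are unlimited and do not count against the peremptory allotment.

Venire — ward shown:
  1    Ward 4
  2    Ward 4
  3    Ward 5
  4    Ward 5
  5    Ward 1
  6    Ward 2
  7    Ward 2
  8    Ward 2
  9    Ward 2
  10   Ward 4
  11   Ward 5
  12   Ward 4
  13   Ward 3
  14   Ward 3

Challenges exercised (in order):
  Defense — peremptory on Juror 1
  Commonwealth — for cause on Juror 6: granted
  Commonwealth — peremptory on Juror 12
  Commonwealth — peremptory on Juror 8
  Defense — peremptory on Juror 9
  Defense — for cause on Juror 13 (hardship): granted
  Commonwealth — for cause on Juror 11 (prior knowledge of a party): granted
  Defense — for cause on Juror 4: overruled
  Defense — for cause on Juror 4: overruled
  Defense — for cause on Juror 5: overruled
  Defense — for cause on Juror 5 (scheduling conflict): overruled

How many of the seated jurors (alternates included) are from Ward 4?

Removed: #1, #6, #8, #9, #11, #12, #13.
Seated (7 incl. alternates): #2, #3, #4, #5, #7, #10, #14.
Of those, in Ward 4: #2, #10 → 2.

2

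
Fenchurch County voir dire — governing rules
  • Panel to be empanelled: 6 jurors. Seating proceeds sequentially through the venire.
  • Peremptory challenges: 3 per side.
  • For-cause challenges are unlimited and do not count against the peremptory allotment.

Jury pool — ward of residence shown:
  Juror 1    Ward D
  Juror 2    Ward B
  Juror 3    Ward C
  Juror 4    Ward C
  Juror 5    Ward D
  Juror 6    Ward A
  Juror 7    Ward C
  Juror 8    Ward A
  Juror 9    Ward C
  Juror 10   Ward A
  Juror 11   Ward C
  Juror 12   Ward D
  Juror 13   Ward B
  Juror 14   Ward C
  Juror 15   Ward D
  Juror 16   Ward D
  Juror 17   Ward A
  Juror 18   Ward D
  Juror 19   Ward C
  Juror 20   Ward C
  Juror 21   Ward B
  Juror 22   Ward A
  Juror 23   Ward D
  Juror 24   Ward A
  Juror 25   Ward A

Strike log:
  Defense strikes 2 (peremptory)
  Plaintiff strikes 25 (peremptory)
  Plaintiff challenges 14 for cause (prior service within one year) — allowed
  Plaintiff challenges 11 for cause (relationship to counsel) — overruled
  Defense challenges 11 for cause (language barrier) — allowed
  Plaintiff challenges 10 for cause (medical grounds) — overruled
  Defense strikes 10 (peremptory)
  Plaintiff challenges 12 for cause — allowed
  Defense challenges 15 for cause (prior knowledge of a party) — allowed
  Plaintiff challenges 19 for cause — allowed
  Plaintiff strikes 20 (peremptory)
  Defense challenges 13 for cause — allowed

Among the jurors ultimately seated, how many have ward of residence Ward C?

3

Removed: #2, #10, #11, #12, #13, #14, #15, #19, #20, #25.
Seated jurors 1–6: #1, #3, #4, #5, #6, #7.
Of those, in Ward C: #3, #4, #7 → 3.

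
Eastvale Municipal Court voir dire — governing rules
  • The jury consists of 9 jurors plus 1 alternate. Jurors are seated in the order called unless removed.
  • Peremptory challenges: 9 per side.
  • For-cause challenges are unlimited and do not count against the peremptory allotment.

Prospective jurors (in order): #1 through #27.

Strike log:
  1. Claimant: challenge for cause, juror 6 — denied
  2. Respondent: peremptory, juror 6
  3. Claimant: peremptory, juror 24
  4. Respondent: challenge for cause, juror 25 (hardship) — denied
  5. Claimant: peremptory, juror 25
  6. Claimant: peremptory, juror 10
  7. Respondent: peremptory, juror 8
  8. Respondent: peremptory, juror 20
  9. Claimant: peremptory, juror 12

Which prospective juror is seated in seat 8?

11

Removed: #6, #8, #10, #12, #20, #24, #25.
Seating in order: seats 1–9 → #1, #2, #3, #4, #5, #7, #9, #11, #13; alternates → #14.
So seat 8 is #11.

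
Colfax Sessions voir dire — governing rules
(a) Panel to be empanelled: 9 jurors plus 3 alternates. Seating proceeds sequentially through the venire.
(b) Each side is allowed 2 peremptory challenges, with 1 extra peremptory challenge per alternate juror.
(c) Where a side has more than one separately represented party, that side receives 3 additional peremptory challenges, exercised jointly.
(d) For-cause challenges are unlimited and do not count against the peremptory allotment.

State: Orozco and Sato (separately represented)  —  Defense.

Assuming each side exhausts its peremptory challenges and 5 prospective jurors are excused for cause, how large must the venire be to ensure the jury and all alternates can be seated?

30

Seats to fill: 9 + 3 alternates = 12.
Peremptories — State: 2 + 1×3 + 3 = 8; Defense: 2 + 1×3 = 5; total 13.
For-cause removals: 5.
Minimum venire: 12 + 13 + 5 = 30.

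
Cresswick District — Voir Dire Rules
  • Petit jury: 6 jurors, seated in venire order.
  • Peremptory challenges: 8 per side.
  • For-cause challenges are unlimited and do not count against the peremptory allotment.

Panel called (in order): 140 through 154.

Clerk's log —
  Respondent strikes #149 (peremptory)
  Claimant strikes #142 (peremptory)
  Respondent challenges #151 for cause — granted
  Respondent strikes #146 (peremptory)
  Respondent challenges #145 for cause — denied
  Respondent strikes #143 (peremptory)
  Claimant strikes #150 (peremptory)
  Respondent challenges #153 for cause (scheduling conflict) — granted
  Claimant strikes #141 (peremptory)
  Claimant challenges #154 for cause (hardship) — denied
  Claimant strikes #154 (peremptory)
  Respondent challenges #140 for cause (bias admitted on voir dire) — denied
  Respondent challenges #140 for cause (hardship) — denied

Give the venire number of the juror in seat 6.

Removed: #141, #142, #143, #146, #149, #150, #151, #153, #154. (#140, #145 stay — for-cause denied.)
Seating in order: seats 1–6 → #140, #144, #145, #147, #148, #152.
So seat 6 is #152.

152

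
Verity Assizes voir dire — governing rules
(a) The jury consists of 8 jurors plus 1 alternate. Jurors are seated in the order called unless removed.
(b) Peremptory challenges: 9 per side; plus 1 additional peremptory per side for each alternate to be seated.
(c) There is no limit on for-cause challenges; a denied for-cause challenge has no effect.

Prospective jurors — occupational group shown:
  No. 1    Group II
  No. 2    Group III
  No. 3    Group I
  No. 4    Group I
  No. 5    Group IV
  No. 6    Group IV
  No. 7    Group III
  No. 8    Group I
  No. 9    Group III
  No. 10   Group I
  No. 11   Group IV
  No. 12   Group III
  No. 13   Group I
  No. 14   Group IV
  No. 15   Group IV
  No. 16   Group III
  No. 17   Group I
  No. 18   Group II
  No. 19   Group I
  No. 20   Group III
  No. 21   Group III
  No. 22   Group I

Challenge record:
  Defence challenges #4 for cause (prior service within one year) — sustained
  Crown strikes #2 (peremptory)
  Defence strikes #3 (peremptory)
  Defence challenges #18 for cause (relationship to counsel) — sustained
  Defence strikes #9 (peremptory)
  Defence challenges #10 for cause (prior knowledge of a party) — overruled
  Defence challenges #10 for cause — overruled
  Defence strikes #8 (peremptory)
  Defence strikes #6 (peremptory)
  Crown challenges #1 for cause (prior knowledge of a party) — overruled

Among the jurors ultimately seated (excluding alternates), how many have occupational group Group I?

2

Removed: #2, #3, #4, #6, #8, #9, #18.
Seated jurors 1–8: #1, #5, #7, #10, #11, #12, #13, #14 (alternates #15 not counted).
Of those, in Group I: #10, #13 → 2.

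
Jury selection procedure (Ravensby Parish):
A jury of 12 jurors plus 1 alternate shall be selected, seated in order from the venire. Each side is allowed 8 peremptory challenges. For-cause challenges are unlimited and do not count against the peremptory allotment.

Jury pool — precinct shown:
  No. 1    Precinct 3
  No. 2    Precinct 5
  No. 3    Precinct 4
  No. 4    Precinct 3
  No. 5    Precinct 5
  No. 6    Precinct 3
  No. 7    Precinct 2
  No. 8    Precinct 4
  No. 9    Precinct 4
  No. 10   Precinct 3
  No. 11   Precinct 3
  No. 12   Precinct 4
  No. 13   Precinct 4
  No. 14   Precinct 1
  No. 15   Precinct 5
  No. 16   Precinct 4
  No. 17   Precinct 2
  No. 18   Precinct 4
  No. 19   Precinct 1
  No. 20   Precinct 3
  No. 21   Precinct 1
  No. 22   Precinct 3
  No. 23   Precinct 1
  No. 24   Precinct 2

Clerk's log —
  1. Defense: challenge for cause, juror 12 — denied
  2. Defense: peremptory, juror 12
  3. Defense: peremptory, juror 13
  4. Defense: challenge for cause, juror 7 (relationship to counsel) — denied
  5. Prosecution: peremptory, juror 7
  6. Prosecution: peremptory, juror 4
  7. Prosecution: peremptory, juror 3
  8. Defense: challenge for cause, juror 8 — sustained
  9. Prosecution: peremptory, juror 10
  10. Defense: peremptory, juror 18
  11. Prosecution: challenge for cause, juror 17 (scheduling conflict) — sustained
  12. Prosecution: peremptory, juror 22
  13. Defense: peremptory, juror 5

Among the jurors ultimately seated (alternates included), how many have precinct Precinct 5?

2

Removed: #3, #4, #5, #7, #8, #10, #12, #13, #17, #18, #22.
Seated (13 incl. alternates): #1, #2, #6, #9, #11, #14, #15, #16, #19, #20, #21, #23, #24.
Of those, in Precinct 5: #2, #15 → 2.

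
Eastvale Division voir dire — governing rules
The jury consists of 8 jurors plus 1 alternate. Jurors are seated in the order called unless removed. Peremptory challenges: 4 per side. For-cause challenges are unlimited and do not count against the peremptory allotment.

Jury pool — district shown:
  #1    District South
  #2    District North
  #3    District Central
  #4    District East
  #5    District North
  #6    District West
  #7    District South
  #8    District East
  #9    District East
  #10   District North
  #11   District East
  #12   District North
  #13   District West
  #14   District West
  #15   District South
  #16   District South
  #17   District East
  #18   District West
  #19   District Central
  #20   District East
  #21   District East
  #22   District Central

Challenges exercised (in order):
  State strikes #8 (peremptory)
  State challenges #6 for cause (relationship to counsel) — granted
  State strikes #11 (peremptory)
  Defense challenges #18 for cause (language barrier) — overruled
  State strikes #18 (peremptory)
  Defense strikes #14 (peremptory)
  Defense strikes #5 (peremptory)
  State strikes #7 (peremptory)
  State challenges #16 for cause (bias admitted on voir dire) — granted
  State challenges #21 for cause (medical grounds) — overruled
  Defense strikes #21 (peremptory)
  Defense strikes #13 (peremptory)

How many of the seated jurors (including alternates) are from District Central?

1

Removed: #5, #6, #7, #8, #11, #13, #14, #16, #18, #21.
Seated (9 incl. alternates): #1, #2, #3, #4, #9, #10, #12, #15, #17.
Of those, in District Central: #3 → 1.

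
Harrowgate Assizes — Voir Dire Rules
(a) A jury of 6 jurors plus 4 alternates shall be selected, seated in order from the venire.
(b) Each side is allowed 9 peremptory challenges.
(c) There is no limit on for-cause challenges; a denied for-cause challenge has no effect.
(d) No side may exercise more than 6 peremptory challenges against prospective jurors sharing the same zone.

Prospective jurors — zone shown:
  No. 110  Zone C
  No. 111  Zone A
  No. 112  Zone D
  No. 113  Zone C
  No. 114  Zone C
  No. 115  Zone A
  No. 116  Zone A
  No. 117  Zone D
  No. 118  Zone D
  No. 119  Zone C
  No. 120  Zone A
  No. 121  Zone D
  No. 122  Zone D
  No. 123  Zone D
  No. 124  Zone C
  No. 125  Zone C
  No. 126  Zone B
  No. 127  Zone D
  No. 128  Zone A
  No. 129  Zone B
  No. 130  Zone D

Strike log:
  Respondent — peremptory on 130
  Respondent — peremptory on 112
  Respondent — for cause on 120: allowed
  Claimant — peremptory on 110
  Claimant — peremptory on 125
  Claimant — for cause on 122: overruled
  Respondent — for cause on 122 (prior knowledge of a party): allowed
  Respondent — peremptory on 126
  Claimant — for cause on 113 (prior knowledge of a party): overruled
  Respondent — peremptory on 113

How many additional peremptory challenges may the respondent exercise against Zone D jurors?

4

Respondent peremptories so far: #130, #112, #126, #113 — 4 of 9 used, 5 left overall.
Against Zone D: #130, #112 — 2 used; per-zone cap 6 leaves 4.
Binding limit: min(5, 4) = 4.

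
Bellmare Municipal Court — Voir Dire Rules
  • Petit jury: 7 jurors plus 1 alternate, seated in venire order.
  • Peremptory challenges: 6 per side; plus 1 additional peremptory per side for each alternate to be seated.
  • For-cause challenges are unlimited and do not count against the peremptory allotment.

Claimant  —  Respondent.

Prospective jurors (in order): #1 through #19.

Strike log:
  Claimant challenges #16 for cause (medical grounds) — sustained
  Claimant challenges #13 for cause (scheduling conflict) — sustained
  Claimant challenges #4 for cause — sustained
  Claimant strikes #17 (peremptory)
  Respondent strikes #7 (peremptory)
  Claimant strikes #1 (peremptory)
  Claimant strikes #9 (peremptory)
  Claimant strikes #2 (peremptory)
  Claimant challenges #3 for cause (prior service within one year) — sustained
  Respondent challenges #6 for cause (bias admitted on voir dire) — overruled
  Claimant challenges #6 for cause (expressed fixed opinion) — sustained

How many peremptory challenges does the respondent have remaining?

Respondent allotment: 6 base + 1 × 1 alternate = 7.
Respondent peremptories used: #7 — 1 (the for-cause on #6 doesn't count).
Remaining: 7 − 1 = 6.

6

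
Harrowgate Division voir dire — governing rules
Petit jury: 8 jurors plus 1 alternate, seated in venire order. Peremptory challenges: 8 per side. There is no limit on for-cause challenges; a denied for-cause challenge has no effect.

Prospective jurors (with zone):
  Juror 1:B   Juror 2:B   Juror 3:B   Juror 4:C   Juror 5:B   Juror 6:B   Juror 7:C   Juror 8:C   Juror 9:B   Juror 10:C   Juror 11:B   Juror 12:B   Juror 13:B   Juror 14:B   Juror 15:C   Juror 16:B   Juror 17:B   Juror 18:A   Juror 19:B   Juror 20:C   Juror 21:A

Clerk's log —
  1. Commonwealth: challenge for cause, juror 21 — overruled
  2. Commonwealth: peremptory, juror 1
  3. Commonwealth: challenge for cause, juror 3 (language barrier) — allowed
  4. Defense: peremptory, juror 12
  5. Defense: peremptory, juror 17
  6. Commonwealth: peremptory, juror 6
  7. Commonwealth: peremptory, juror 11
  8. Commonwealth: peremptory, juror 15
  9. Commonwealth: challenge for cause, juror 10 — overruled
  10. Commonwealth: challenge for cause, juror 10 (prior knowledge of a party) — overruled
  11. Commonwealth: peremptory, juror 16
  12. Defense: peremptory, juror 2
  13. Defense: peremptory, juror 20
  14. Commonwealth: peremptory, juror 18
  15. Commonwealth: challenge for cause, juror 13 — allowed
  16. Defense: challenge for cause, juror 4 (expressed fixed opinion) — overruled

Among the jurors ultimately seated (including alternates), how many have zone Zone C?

4

Removed: #1, #2, #3, #6, #11, #12, #13, #15, #16, #17, #18, #20.
Seated (9 incl. alternates): #4, #5, #7, #8, #9, #10, #14, #19, #21.
Of those, in Zone C: #4, #7, #8, #10 → 4.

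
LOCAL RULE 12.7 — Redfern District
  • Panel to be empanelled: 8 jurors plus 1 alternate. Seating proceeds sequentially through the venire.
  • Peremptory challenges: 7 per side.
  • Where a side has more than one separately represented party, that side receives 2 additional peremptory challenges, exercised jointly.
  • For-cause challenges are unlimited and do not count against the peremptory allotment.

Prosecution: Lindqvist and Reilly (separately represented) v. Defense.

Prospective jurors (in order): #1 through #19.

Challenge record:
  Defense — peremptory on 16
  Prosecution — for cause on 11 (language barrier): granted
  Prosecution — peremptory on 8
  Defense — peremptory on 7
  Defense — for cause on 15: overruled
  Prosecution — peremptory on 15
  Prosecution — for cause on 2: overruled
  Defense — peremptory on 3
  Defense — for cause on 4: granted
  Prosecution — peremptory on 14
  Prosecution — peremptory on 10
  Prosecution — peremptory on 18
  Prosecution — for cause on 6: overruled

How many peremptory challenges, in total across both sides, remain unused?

8

Prosecution allotment: 7 base + 2 multi-party = 9. Defense allotment: 7.
Prosecution peremptories used: #8, #15, #14, #10, #18 — 5 (for-cause on #11, #2, #6 don't count).
Defense peremptories used: #16, #7, #3 — 3 (for-cause on #15, #4 don't count).
Remaining: (9 − 5) + (7 − 3) = 8.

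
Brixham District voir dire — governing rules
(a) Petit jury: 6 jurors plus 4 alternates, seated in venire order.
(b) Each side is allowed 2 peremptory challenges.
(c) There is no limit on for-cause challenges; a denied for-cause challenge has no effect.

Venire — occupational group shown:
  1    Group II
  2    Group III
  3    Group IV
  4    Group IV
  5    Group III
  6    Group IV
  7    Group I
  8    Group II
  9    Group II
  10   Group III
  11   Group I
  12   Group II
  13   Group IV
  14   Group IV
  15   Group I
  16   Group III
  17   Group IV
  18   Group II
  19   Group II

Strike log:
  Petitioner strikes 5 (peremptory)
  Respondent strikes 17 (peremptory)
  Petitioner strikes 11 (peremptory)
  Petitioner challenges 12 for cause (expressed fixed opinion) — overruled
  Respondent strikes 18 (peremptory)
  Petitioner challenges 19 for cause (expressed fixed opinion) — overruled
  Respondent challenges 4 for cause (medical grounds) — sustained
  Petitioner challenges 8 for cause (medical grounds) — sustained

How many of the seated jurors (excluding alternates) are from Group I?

1

Removed: #4, #5, #8, #11, #17, #18.
Seated jurors 1–6: #1, #2, #3, #6, #7, #9 (alternates #10, #12, #13, #14 not counted).
Of those, in Group I: #7 → 1.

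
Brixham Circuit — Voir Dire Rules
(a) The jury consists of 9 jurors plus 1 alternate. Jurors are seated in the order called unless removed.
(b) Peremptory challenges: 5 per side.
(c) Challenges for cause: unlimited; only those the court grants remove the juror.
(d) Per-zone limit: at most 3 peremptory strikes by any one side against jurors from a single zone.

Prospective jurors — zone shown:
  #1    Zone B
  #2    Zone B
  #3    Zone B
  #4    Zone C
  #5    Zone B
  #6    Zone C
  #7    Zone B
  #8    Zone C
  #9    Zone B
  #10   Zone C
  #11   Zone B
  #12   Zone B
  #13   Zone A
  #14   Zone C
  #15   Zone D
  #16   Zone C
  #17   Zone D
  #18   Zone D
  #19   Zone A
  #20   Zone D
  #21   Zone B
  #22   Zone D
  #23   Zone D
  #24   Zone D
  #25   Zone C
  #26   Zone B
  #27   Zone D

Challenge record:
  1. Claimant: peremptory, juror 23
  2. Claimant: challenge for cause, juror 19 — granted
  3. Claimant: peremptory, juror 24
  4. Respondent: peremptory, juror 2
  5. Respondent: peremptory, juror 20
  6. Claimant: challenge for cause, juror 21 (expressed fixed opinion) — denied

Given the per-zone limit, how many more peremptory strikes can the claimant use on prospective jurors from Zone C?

Claimant peremptories so far: #23, #24 — 2 of 5 used, 3 left overall.
Against Zone C: none yet — per-zone cap 3 leaves 3.
Binding limit: min(3, 3) = 3.

3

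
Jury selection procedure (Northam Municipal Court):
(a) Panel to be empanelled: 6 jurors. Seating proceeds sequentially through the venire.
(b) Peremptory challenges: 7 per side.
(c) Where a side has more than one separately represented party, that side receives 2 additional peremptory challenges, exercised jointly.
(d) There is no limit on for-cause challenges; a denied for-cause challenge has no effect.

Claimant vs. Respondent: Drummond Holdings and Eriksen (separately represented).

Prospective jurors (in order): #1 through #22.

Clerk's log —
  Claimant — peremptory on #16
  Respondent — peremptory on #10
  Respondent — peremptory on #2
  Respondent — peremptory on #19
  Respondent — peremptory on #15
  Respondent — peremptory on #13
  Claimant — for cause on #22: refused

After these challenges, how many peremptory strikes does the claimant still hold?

6

Claimant allotment: 7.
Claimant peremptories used: #16 — 1 (the for-cause on #22 doesn't count).
Remaining: 7 − 1 = 6.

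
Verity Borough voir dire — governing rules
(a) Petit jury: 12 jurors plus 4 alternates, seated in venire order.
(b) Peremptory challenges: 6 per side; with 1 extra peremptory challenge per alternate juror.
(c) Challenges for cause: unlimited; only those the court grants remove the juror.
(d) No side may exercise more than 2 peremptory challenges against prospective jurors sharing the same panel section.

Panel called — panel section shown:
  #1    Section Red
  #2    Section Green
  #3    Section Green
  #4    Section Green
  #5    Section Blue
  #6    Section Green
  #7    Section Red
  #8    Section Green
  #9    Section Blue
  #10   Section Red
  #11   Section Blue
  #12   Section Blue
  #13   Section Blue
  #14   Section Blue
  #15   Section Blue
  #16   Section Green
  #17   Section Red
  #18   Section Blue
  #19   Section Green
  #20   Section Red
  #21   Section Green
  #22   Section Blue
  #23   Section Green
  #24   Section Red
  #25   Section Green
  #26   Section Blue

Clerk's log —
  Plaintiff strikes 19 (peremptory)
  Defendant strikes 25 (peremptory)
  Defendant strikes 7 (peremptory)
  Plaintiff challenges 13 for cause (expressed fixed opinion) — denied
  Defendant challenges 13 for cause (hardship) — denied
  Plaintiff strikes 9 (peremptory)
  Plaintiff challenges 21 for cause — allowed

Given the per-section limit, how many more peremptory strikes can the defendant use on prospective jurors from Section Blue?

Defendant peremptories so far: #25, #7 — 2 of 10 used, 8 left overall.
Against Section Blue: none yet — per-section cap 2 leaves 2.
Binding limit: min(8, 2) = 2.

2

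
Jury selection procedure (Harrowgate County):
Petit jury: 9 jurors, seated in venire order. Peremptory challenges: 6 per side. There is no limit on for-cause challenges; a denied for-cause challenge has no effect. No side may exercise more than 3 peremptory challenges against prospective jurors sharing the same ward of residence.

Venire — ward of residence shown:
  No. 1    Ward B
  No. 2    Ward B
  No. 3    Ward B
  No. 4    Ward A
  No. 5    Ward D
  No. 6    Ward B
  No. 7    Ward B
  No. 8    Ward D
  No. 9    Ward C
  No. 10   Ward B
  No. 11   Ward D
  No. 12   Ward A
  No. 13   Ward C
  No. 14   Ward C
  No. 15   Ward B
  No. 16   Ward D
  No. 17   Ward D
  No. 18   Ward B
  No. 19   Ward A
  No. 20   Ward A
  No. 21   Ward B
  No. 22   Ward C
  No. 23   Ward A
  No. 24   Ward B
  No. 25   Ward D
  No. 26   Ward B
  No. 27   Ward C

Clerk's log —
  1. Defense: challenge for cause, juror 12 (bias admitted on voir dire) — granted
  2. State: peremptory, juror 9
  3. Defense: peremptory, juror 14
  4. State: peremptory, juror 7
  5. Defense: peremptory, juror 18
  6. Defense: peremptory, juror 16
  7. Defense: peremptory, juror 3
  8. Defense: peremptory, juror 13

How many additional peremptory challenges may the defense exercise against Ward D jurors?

Defense peremptories so far: #14, #18, #16, #3, #13 — 5 of 6 used, 1 left overall.
Against Ward D: #16 — 1 used; per-ward cap 3 leaves 2.
Binding limit: min(1, 2) = 1.

1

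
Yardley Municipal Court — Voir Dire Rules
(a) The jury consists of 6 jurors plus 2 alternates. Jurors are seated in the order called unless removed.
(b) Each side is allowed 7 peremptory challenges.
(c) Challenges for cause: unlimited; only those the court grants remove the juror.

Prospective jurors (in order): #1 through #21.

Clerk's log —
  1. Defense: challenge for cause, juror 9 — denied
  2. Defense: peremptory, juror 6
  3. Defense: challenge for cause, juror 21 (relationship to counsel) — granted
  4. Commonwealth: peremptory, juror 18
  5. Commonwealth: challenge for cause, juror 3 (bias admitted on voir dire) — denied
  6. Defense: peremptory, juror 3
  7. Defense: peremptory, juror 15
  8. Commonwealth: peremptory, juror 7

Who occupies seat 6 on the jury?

Removed: #3, #6, #7, #15, #18, #21. (#9 stays — for-cause denied.)
Seating in order: seats 1–6 → #1, #2, #4, #5, #8, #9; alternates → #10, #11.
So seat 6 is #9.

9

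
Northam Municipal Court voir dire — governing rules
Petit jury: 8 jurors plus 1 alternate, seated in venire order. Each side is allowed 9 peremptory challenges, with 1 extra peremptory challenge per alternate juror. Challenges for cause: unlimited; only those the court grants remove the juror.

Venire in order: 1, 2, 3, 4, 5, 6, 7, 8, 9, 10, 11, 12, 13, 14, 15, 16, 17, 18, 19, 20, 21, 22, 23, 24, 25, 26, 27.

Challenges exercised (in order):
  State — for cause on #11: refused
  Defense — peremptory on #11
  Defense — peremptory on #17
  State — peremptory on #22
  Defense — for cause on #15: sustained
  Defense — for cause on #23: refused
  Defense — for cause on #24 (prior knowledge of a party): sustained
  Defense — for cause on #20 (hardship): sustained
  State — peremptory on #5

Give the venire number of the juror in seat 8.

Removed: #5, #11, #15, #17, #20, #22, #24. (#23 stays — for-cause denied.)
Filling seats in venire order through position 8: #1, #2, #3, #4, #6, #7, #8, #9.
So seat 8 is #9.

9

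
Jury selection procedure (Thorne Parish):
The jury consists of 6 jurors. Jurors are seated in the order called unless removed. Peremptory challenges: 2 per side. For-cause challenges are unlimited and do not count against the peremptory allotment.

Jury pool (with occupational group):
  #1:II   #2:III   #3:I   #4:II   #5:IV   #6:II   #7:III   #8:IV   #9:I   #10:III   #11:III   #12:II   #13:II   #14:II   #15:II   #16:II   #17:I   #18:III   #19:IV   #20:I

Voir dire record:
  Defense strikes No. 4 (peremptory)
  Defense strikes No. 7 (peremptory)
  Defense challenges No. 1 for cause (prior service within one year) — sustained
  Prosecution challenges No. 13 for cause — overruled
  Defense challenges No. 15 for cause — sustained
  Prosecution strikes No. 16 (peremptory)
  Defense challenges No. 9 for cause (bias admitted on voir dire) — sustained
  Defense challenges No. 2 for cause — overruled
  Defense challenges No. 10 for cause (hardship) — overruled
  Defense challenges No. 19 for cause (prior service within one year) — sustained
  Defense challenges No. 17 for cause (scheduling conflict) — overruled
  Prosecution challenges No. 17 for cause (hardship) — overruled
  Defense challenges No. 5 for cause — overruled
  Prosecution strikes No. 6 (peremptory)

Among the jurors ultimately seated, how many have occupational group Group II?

0

Removed: #1, #4, #6, #7, #9, #15, #16, #19.
Seated jurors 1–6: #2, #3, #5, #8, #10, #11.
None of those are in Group II → 0.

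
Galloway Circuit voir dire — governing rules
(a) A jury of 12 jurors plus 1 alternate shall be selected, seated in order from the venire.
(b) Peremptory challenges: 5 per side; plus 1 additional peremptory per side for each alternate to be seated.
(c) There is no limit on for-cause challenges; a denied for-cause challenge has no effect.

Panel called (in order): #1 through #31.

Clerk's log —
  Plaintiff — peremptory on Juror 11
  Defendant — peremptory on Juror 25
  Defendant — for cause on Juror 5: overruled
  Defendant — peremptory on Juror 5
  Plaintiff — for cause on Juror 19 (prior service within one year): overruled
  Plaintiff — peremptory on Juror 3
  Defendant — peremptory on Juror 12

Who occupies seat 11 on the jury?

15

Removed: #3, #5, #11, #12, #25. (#19 stays — for-cause denied.)
Seating in order: seats 1–12 → #1, #2, #4, #6, #7, #8, #9, #10, #13, #14, #15, #16; alternates → #17.
So seat 11 is #15.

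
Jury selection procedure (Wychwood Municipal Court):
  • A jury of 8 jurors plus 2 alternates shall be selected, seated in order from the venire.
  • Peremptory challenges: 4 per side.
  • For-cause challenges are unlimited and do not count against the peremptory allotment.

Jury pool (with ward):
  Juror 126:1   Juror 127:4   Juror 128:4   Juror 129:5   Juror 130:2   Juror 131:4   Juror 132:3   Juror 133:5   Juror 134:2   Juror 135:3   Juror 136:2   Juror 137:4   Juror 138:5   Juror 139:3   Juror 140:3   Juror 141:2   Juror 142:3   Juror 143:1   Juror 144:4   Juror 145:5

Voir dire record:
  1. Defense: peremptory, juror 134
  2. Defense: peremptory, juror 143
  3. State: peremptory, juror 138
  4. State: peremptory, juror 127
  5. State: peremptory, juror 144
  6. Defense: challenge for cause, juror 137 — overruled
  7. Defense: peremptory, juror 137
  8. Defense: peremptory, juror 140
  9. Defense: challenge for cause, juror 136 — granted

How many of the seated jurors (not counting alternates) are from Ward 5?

Removed: #127, #134, #136, #137, #138, #140, #143, #144.
Seated jurors 1–8: #126, #128, #129, #130, #131, #132, #133, #135 (alternates #139, #141 not counted).
Of those, in Ward 5: #129, #133 → 2.

2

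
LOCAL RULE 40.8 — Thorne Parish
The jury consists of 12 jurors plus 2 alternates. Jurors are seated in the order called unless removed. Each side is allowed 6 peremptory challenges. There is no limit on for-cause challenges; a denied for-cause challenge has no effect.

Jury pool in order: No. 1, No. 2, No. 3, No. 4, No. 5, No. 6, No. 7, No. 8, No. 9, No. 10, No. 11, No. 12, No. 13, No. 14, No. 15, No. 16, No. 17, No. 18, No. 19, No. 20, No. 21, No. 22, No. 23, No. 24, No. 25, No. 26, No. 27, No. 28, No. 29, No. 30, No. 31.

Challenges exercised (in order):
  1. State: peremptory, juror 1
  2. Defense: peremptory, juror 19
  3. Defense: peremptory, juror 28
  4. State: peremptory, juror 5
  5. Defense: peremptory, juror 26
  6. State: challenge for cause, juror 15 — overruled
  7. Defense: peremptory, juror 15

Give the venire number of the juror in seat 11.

Removed: #1, #5, #15, #19, #26, #28.
Seating in order: seats 1–12 → #2, #3, #4, #6, #7, #8, #9, #10, #11, #12, #13, #14; alternates → #16, #17.
So seat 11 is #13.

13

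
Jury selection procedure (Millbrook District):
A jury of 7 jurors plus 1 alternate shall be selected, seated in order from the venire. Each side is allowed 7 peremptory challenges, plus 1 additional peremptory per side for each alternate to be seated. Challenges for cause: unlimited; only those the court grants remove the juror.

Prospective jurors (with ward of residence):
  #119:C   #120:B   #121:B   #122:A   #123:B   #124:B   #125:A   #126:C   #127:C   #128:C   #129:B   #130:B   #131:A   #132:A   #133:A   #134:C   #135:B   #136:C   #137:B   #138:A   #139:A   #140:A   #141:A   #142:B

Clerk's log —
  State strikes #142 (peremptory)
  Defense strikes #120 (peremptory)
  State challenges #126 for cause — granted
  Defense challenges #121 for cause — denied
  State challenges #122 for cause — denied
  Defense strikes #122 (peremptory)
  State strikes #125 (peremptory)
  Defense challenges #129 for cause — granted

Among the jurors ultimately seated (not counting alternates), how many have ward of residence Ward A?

0

Removed: #120, #122, #125, #126, #129, #142.
Seated jurors 1–7: #119, #121, #123, #124, #127, #128, #130 (alternates #131 not counted).
None of those are in Ward A → 0.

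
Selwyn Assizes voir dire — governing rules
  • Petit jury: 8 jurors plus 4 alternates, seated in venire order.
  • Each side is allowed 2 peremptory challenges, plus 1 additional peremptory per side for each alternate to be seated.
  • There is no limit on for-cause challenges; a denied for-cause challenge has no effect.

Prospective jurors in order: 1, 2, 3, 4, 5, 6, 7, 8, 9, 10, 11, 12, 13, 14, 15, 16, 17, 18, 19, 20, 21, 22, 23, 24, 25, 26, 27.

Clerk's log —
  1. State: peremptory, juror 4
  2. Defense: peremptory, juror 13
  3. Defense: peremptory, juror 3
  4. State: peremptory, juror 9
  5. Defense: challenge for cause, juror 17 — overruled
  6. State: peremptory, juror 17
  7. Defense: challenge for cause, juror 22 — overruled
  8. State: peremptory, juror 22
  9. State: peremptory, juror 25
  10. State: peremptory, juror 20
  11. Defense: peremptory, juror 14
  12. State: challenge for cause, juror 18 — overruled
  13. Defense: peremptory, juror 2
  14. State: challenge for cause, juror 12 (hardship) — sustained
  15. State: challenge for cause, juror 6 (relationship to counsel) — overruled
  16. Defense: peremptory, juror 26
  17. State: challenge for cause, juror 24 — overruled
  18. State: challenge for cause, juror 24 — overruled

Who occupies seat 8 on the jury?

Removed: #2, #3, #4, #9, #12, #13, #14, #17, #20, #22, #25, #26. (#6, #18, #24 stay — for-cause denied.)
Seating in order: seats 1–8 → #1, #5, #6, #7, #8, #10, #11, #15; alternates → #16, #18, #19, #21.
So seat 8 is #15.

15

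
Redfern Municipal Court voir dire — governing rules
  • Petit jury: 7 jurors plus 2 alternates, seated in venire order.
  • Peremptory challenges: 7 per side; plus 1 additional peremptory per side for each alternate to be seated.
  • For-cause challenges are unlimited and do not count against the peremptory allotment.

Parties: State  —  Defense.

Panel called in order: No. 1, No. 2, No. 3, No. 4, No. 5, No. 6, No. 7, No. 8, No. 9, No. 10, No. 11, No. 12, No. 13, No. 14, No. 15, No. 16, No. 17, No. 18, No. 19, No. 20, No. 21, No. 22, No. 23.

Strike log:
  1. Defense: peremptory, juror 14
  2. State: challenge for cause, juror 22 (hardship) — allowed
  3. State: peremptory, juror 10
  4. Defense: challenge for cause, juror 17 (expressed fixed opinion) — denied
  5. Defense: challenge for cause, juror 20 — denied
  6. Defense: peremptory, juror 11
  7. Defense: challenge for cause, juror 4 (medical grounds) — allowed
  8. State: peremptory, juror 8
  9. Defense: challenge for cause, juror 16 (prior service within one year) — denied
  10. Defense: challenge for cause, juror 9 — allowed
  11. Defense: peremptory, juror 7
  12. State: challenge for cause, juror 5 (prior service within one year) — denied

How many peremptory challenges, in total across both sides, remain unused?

13

State allotment: 7 base + 1 × 2 alternates = 9. Defense allotment: 7 base + 1 × 2 alternates = 9.
State peremptories used: #10, #8 — 2 (for-cause on #22, #5 don't count).
Defense peremptories used: #14, #11, #7 — 3 (for-cause on #17, #20, #4, #16, #9 don't count).
Remaining: (9 − 2) + (9 − 3) = 13.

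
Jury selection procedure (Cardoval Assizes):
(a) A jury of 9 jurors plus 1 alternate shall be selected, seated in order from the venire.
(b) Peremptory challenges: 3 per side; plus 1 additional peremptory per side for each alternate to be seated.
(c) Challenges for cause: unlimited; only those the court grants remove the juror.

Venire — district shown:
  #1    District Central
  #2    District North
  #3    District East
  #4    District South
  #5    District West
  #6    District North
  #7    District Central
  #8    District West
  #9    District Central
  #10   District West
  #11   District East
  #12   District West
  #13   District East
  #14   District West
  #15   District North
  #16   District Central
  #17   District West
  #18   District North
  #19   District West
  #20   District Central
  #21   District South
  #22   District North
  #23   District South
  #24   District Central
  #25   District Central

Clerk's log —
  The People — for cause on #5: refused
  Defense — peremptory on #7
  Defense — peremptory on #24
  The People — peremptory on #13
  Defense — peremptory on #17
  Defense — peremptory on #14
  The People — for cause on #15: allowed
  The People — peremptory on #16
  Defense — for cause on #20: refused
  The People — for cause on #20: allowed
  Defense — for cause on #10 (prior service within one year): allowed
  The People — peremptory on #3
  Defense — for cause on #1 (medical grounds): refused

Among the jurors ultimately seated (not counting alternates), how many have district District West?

Removed: #3, #7, #10, #13, #14, #15, #16, #17, #20, #24.
Seated jurors 1–9: #1, #2, #4, #5, #6, #8, #9, #11, #12 (alternates #18 not counted).
Of those, in District West: #5, #8, #12 → 3.

3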